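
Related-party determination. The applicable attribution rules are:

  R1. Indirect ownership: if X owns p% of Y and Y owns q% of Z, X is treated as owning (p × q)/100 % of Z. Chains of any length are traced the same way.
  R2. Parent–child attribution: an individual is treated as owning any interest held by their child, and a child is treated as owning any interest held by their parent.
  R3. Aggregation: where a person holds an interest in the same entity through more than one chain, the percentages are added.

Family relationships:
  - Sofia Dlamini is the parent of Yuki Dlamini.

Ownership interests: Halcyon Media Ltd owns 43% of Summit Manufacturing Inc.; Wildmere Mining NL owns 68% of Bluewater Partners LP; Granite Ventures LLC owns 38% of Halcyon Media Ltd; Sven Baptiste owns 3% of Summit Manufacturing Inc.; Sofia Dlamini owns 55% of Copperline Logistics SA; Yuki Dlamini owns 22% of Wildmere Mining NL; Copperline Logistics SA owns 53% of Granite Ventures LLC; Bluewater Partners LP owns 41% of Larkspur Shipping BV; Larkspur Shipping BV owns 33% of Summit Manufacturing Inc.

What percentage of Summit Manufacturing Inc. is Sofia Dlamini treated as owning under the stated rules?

By parent–child attribution (R2), Sofia Dlamini is treated as owning Yuki Dlamini's 22% interest in Wildmere Mining NL.
Chain via Copperline Logistics SA → Granite Ventures LLC → Halcyon Media Ltd (R1): 55% × 53% × 38% × 43% = 4.76311% of Summit Manufacturing Inc.
Chain via Wildmere Mining NL → Bluewater Partners LP → Larkspur Shipping BV (R1): 22% × 68% × 41% × 33% = 2.024088% of Summit Manufacturing Inc.
Aggregating (R3): 4.76311% + 2.024088% = 6.787198%.

6.787198%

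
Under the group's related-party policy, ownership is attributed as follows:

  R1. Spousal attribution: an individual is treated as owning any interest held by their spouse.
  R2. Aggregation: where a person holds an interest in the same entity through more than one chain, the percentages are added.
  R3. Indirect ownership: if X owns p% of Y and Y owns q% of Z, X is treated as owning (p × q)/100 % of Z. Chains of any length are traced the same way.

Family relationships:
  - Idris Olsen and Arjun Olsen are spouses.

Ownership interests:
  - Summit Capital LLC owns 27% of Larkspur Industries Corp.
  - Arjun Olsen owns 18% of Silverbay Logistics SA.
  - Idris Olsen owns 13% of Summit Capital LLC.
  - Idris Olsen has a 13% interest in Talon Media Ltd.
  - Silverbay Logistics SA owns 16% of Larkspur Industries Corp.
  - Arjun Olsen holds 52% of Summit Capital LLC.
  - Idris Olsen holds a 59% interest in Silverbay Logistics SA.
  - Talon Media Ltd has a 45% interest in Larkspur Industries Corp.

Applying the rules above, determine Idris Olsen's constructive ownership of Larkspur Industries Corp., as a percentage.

By spousal attribution (R1), Idris Olsen is treated as also owning Arjun Olsen's interest in Summit Capital LLC, giving 13% + 52% = 65%.
By spousal attribution (R1), Idris Olsen is treated as also owning Arjun Olsen's interest in Silverbay Logistics SA, giving 59% + 18% = 77%.
Chain via Summit Capital LLC (R3): 65% × 27% = 17.55% of Larkspur Industries Corp.
Chain via Silverbay Logistics SA (R3): 77% × 16% = 12.32% of Larkspur Industries Corp.
Chain via Talon Media Ltd (R3): 13% × 45% = 5.85% of Larkspur Industries Corp.
Aggregating (R2): 17.55% + 12.32% + 5.85% = 35.72%.

35.72%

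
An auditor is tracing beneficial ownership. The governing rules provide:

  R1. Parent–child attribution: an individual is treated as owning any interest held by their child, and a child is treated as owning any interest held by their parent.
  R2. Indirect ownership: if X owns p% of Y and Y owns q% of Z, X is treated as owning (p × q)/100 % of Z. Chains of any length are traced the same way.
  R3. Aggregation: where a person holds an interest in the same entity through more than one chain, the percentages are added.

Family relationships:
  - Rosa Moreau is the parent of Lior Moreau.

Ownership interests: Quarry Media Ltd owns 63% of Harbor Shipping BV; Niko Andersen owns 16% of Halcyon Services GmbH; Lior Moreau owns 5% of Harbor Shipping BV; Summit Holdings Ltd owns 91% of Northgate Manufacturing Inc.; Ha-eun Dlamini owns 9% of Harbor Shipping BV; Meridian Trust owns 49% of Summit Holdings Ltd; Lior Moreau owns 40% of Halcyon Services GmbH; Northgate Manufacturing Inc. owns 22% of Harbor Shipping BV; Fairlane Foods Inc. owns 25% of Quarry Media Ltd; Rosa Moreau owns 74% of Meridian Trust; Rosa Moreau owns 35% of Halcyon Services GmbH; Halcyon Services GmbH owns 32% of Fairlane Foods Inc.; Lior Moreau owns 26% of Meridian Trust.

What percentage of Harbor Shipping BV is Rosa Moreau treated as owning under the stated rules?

18.5898%

By parent–child attribution (R1), Rosa Moreau is treated as also owning Lior Moreau's interest in Halcyon Services GmbH, giving 35% + 40% = 75%.
By parent–child attribution (R1), Rosa Moreau is treated as also owning Lior Moreau's interest in Meridian Trust, giving 74% + 26% = 100%.
By parent–child attribution (R1), Rosa Moreau is treated as owning Lior Moreau's 5% interest in Harbor Shipping BV.
Chain via Halcyon Services GmbH → Fairlane Foods Inc. → Quarry Media Ltd (R2): 75% × 32% × 25% × 63% = 3.78% of Harbor Shipping BV.
Chain via Meridian Trust → Summit Holdings Ltd → Northgate Manufacturing Inc. (R2): 100% × 49% × 91% × 22% = 9.8098% of Harbor Shipping BV.
Direct interest in Harbor Shipping BV: 5%.
Aggregating (R3): 3.78% + 9.8098% + 5% = 18.5898%.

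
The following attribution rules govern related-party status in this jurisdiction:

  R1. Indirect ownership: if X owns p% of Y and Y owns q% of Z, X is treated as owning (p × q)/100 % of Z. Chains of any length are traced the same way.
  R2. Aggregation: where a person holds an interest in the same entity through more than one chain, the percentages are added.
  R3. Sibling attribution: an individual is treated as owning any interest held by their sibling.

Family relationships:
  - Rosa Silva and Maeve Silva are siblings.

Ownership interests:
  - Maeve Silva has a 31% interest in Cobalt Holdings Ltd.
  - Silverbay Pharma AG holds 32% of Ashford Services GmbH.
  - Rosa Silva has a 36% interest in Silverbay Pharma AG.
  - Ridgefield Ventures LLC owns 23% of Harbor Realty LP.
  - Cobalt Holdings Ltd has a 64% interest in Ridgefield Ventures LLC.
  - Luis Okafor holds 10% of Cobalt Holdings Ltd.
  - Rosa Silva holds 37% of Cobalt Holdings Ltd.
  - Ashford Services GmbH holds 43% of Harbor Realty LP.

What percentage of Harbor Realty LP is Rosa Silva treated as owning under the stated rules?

14.9632%

By sibling attribution (R3), Rosa Silva is treated as also owning Maeve Silva's interest in Cobalt Holdings Ltd, giving 37% + 31% = 68%.
Chain via Silverbay Pharma AG → Ashford Services GmbH (R1): 36% × 32% × 43% = 4.9536% of Harbor Realty LP.
Chain via Cobalt Holdings Ltd → Ridgefield Ventures LLC (R1): 68% × 64% × 23% = 10.0096% of Harbor Realty LP.
Aggregating (R2): 4.9536% + 10.0096% = 14.9632%.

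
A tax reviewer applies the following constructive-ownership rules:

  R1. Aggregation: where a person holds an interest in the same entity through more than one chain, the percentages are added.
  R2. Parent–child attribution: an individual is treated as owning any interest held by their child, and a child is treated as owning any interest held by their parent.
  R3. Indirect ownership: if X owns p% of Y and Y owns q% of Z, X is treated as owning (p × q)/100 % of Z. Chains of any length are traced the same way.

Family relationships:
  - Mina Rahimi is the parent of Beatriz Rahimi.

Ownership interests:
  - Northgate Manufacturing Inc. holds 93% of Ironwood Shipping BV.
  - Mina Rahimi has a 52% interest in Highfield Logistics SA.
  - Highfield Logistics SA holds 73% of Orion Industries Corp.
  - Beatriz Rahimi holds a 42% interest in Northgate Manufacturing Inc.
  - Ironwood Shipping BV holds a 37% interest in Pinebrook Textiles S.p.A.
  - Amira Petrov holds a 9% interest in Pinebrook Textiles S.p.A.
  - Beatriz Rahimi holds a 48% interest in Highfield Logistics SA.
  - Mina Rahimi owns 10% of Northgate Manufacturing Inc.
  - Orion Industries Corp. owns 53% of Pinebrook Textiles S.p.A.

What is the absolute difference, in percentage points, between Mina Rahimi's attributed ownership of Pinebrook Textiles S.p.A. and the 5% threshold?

By parent–child attribution (R2), Mina Rahimi is treated as also owning Beatriz Rahimi's interest in Northgate Manufacturing Inc, giving 10% + 42% = 52%.
By parent–child attribution (R2), Mina Rahimi is treated as also owning Beatriz Rahimi's interest in Highfield Logistics SA, giving 52% + 48% = 100%.
Chain via Northgate Manufacturing Inc. → Ironwood Shipping BV (R3): 52% × 93% × 37% = 17.8932% of Pinebrook Textiles S.p.A.
Chain via Highfield Logistics SA → Orion Industries Corp. (R3): 100% × 73% × 53% = 38.69% of Pinebrook Textiles S.p.A.
Aggregating (R1): 17.8932% + 38.69% = 56.5832%.
56.5832% exceeds the 5% threshold by 51.5832 percentage points.

51.5832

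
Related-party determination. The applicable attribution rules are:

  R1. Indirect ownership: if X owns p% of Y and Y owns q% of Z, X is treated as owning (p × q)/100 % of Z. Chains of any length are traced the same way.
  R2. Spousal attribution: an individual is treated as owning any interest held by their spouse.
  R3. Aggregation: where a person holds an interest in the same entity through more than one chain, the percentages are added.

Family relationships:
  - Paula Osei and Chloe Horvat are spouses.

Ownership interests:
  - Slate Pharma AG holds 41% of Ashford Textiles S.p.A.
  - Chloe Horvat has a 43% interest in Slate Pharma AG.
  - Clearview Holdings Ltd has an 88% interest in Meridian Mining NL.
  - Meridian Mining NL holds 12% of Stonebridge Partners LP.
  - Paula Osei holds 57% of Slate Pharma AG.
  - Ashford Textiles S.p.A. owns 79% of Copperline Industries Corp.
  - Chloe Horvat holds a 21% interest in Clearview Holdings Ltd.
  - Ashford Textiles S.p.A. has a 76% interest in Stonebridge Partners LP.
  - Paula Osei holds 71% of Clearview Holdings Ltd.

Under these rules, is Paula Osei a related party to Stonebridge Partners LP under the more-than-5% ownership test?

By spousal attribution (R2), Paula Osei is treated as also owning Chloe Horvat's interest in Clearview Holdings Ltd, giving 71% + 21% = 92%.
By spousal attribution (R2), Paula Osei is treated as also owning Chloe Horvat's interest in Slate Pharma AG, giving 57% + 43% = 100%.
Chain via Clearview Holdings Ltd → Meridian Mining NL (R1): 92% × 88% × 12% = 9.7152% of Stonebridge Partners LP.
Chain via Slate Pharma AG → Ashford Textiles S.p.A. (R1): 100% × 41% × 76% = 31.16% of Stonebridge Partners LP.
Aggregating (R3): 9.7152% + 31.16% = 40.8752%.
40.8752% exceeds the 5% threshold, so Paula is a related party to Stonebridge Partners LP.

Yes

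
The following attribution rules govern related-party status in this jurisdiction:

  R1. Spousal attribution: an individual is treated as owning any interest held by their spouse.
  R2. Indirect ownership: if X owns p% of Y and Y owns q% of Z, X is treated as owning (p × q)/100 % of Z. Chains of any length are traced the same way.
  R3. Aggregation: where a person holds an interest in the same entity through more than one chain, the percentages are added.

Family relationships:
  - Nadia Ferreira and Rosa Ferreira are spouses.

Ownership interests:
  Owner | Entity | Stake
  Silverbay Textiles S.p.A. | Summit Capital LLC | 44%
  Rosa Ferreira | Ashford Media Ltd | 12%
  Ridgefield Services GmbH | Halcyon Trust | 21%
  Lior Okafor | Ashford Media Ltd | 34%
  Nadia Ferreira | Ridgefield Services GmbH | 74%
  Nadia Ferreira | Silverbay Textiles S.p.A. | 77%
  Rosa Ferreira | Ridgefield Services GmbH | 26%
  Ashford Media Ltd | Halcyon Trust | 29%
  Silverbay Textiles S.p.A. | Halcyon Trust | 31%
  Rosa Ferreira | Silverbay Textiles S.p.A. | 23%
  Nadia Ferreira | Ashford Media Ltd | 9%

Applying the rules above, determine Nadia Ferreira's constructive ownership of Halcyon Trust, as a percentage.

58.09%

By spousal attribution (R1), Nadia Ferreira is treated as also owning Rosa Ferreira's interest in Ridgefield Services GmbH, giving 74% + 26% = 100%.
By spousal attribution (R1), Nadia Ferreira is treated as also owning Rosa Ferreira's interest in Ashford Media Ltd, giving 9% + 12% = 21%.
By spousal attribution (R1), Nadia Ferreira is treated as also owning Rosa Ferreira's interest in Silverbay Textiles S.p.A, giving 77% + 23% = 100%.
Chain via Ridgefield Services GmbH (R2): 100% × 21% = 21% of Halcyon Trust.
Chain via Ashford Media Ltd (R2): 21% × 29% = 6.09% of Halcyon Trust.
Chain via Silverbay Textiles S.p.A. (R2): 100% × 31% = 31% of Halcyon Trust.
Aggregating (R3): 21% + 6.09% + 31% = 58.09%.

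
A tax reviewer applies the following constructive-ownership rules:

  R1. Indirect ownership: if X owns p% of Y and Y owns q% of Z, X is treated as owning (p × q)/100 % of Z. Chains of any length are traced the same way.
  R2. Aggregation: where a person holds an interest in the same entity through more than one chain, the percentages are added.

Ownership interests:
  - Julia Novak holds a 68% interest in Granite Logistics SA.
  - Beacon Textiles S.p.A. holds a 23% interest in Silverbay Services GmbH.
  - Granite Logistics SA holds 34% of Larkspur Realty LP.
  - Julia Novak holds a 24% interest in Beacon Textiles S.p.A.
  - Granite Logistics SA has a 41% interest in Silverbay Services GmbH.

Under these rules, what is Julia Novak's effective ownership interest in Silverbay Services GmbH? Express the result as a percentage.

Chain via Granite Logistics SA (R1): 68% × 41% = 27.88% of Silverbay Services GmbH.
Chain via Beacon Textiles S.p.A. (R1): 24% × 23% = 5.52% of Silverbay Services GmbH.
Aggregating (R2): 27.88% + 5.52% = 33.4%.

33.4%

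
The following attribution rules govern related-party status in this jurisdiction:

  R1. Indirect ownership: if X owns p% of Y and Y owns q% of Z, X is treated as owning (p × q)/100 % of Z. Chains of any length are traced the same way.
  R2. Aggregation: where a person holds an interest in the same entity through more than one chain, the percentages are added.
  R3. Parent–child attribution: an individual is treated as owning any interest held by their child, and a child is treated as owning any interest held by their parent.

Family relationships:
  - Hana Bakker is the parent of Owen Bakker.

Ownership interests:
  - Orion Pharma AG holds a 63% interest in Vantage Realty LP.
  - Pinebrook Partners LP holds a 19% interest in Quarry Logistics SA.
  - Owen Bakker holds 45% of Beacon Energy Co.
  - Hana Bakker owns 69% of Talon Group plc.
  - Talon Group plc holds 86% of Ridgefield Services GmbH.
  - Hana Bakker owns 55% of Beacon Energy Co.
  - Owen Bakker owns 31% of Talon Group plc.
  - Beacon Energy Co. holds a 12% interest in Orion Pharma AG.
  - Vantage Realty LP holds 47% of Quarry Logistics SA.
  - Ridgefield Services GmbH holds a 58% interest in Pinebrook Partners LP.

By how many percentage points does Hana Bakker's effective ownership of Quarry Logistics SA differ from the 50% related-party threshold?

By parent–child attribution (R3), Hana Bakker is treated as also owning Owen Bakker's interest in Talon Group plc, giving 69% + 31% = 100%.
By parent–child attribution (R3), Hana Bakker is treated as also owning Owen Bakker's interest in Beacon Energy Co, giving 55% + 45% = 100%.
Chain via Talon Group plc → Ridgefield Services GmbH → Pinebrook Partners LP (R1): 100% × 86% × 58% × 19% = 9.4772% of Quarry Logistics SA.
Chain via Beacon Energy Co. → Orion Pharma AG → Vantage Realty LP (R1): 100% × 12% × 63% × 47% = 3.5532% of Quarry Logistics SA.
Aggregating (R2): 9.4772% + 3.5532% = 13.0304%.
13.0304% falls short of the 50% threshold by 36.9696 percentage points.

36.9696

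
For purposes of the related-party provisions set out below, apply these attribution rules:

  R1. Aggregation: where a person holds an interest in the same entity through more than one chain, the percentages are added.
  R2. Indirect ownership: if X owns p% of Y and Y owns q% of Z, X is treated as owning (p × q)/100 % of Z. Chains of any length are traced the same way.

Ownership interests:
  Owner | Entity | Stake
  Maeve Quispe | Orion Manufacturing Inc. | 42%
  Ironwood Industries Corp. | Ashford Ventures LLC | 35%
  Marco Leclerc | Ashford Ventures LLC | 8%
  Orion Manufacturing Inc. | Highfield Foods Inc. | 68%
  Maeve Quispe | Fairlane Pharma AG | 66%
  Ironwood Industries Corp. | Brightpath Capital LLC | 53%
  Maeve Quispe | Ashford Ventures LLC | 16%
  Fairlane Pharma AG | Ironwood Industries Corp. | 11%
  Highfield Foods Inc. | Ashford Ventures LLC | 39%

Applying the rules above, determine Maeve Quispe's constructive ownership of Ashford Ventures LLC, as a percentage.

29.6794%

Chain via Orion Manufacturing Inc. → Highfield Foods Inc. (R2): 42% × 68% × 39% = 11.1384% of Ashford Ventures LLC.
Chain via Fairlane Pharma AG → Ironwood Industries Corp. (R2): 66% × 11% × 35% = 2.541% of Ashford Ventures LLC.
Direct interest in Ashford Ventures LLC: 16%.
Aggregating (R1): 11.1384% + 2.541% + 16% = 29.6794%.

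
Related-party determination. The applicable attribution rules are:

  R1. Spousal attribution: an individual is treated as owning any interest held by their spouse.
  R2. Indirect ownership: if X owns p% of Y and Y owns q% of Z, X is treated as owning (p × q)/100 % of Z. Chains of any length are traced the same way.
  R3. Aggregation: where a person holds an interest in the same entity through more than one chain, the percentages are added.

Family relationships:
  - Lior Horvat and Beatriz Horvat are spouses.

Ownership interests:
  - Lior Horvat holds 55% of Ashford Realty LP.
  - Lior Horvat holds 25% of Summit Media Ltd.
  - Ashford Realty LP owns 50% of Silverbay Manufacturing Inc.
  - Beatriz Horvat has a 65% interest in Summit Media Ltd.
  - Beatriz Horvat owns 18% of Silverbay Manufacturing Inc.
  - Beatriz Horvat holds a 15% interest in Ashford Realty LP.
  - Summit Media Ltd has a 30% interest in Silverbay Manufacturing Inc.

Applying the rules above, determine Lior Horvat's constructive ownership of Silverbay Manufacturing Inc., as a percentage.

By spousal attribution (R1), Lior Horvat is treated as also owning Beatriz Horvat's interest in Ashford Realty LP, giving 55% + 15% = 70%.
By spousal attribution (R1), Lior Horvat is treated as also owning Beatriz Horvat's interest in Summit Media Ltd, giving 25% + 65% = 90%.
By spousal attribution (R1), Lior Horvat is treated as owning Beatriz Horvat's 18% interest in Silverbay Manufacturing Inc.
Chain via Ashford Realty LP (R2): 70% × 50% = 35% of Silverbay Manufacturing Inc.
Chain via Summit Media Ltd (R2): 90% × 30% = 27% of Silverbay Manufacturing Inc.
Direct interest in Silverbay Manufacturing Inc: 18%.
Aggregating (R3): 35% + 27% + 18% = 80%.

80%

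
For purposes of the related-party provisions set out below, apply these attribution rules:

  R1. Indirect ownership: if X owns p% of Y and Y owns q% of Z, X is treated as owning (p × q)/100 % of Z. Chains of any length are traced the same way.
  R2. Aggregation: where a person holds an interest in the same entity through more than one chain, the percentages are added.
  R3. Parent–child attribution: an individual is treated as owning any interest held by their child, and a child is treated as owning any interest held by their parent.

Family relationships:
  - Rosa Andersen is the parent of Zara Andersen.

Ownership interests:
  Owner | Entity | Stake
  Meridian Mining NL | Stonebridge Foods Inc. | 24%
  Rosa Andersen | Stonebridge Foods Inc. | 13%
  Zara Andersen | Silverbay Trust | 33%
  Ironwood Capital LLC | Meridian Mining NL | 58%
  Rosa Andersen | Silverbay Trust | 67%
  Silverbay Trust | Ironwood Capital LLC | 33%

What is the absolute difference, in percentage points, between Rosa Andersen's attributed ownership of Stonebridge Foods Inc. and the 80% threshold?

By parent–child attribution (R3), Rosa Andersen is treated as also owning Zara Andersen's interest in Silverbay Trust, giving 67% + 33% = 100%.
Chain via Silverbay Trust → Ironwood Capital LLC → Meridian Mining NL (R1): 100% × 33% × 58% × 24% = 4.5936% of Stonebridge Foods Inc.
Direct interest in Stonebridge Foods Inc: 13%.
Aggregating (R2): 4.5936% + 13% = 17.5936%.
17.5936% falls short of the 80% threshold by 62.4064 percentage points.

62.4064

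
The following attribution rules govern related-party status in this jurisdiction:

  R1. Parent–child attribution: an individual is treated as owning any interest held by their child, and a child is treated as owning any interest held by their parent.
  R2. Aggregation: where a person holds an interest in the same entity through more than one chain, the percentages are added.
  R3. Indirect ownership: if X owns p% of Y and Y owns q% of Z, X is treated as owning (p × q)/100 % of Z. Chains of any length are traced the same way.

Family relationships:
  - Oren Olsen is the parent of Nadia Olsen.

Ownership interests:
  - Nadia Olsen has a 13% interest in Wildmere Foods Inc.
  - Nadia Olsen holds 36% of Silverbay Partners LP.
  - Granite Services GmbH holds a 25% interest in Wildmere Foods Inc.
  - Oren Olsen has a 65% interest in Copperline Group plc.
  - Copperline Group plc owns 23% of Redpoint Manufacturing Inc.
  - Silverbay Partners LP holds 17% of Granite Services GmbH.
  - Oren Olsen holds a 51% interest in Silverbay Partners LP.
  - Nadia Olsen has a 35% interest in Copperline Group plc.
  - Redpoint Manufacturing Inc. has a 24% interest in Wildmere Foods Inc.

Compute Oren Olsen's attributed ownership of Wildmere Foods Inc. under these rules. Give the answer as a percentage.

22.2175%

By parent–child attribution (R1), Oren Olsen is treated as also owning Nadia Olsen's interest in Silverbay Partners LP, giving 51% + 36% = 87%.
By parent–child attribution (R1), Oren Olsen is treated as also owning Nadia Olsen's interest in Copperline Group plc, giving 65% + 35% = 100%.
By parent–child attribution (R1), Oren Olsen is treated as owning Nadia Olsen's 13% interest in Wildmere Foods Inc.
Chain via Silverbay Partners LP → Granite Services GmbH (R3): 87% × 17% × 25% = 3.6975% of Wildmere Foods Inc.
Chain via Copperline Group plc → Redpoint Manufacturing Inc. (R3): 100% × 23% × 24% = 5.52% of Wildmere Foods Inc.
Direct interest in Wildmere Foods Inc: 13%.
Aggregating (R2): 3.6975% + 5.52% + 13% = 22.2175%.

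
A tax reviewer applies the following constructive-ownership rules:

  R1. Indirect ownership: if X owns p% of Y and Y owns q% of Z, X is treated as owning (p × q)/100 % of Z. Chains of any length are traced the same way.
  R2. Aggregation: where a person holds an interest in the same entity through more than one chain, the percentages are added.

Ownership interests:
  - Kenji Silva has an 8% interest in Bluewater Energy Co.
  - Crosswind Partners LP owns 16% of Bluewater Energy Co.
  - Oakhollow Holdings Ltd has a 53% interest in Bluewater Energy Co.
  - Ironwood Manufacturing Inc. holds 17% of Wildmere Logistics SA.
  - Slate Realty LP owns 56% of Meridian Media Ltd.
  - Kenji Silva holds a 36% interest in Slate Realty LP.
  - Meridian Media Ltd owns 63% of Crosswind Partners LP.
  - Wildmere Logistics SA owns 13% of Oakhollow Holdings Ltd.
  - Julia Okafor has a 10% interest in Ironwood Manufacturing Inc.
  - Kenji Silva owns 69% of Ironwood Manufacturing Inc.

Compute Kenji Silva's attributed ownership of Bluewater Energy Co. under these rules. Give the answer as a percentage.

10.840325%

Chain via Ironwood Manufacturing Inc. → Wildmere Logistics SA → Oakhollow Holdings Ltd (R1): 69% × 17% × 13% × 53% = 0.808197% of Bluewater Energy Co.
Chain via Slate Realty LP → Meridian Media Ltd → Crosswind Partners LP (R1): 36% × 56% × 63% × 16% = 2.032128% of Bluewater Energy Co.
Direct interest in Bluewater Energy Co: 8%.
Aggregating (R2): 0.808197% + 2.032128% + 8% = 10.840325%.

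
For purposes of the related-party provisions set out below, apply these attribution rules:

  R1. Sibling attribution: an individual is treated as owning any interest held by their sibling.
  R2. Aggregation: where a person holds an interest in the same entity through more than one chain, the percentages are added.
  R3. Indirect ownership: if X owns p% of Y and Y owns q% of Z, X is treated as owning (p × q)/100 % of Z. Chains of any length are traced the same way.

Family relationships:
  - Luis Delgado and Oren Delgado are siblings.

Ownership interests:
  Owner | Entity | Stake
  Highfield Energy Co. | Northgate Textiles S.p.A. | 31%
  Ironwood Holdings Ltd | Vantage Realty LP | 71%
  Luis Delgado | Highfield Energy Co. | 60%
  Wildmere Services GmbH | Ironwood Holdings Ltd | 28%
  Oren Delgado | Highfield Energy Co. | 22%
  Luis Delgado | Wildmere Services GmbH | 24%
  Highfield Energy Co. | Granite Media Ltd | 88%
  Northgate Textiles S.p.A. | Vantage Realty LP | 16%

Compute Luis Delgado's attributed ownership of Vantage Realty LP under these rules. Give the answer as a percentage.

By sibling attribution (R1), Luis Delgado is treated as also owning Oren Delgado's interest in Highfield Energy Co, giving 60% + 22% = 82%.
Chain via Highfield Energy Co. → Northgate Textiles S.p.A. (R3): 82% × 31% × 16% = 4.0672% of Vantage Realty LP.
Chain via Wildmere Services GmbH → Ironwood Holdings Ltd (R3): 24% × 28% × 71% = 4.7712% of Vantage Realty LP.
Aggregating (R2): 4.0672% + 4.7712% = 8.8384%.

8.8384%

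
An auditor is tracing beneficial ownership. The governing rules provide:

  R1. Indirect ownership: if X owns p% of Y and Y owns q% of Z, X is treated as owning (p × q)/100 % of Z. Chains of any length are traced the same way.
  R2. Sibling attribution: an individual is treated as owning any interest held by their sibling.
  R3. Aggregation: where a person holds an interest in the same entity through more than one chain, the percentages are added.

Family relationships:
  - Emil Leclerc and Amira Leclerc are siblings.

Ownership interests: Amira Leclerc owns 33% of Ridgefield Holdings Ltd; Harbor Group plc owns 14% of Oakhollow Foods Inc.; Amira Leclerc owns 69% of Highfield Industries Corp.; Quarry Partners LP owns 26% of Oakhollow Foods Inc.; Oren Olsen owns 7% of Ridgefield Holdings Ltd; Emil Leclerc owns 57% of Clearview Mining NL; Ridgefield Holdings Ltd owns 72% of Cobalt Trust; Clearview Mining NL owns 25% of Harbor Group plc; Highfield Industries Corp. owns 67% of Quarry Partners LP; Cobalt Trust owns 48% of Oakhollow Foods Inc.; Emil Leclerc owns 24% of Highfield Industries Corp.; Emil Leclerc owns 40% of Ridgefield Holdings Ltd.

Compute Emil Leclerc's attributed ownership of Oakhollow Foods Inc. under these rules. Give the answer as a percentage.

By sibling attribution (R2), Emil Leclerc is treated as also owning Amira Leclerc's interest in Highfield Industries Corp, giving 24% + 69% = 93%.
By sibling attribution (R2), Emil Leclerc is treated as also owning Amira Leclerc's interest in Ridgefield Holdings Ltd, giving 40% + 33% = 73%.
Chain via Highfield Industries Corp. → Quarry Partners LP (R1): 93% × 67% × 26% = 16.2006% of Oakhollow Foods Inc.
Chain via Ridgefield Holdings Ltd → Cobalt Trust (R1): 73% × 72% × 48% = 25.2288% of Oakhollow Foods Inc.
Chain via Clearview Mining NL → Harbor Group plc (R1): 57% × 25% × 14% = 1.995% of Oakhollow Foods Inc.
Aggregating (R3): 16.2006% + 25.2288% + 1.995% = 43.4244%.

43.4244%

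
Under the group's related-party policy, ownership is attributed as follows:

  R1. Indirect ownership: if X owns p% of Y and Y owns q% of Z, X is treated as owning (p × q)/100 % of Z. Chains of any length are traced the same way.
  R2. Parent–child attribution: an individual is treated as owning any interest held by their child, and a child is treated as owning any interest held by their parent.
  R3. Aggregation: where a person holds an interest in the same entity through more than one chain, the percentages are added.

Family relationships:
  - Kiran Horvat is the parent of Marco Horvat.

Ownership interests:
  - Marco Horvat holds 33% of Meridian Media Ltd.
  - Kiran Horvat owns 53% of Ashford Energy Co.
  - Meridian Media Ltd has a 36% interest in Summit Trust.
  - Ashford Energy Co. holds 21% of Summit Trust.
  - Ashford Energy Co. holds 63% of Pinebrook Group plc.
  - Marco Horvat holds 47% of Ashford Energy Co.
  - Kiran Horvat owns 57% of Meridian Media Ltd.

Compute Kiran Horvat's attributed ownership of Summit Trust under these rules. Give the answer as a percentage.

53.4%

By parent–child attribution (R2), Kiran Horvat is treated as also owning Marco Horvat's interest in Meridian Media Ltd, giving 57% + 33% = 90%.
By parent–child attribution (R2), Kiran Horvat is treated as also owning Marco Horvat's interest in Ashford Energy Co, giving 53% + 47% = 100%.
Chain via Meridian Media Ltd (R1): 90% × 36% = 32.4% of Summit Trust.
Chain via Ashford Energy Co. (R1): 100% × 21% = 21% of Summit Trust.
Aggregating (R3): 32.4% + 21% = 53.4%.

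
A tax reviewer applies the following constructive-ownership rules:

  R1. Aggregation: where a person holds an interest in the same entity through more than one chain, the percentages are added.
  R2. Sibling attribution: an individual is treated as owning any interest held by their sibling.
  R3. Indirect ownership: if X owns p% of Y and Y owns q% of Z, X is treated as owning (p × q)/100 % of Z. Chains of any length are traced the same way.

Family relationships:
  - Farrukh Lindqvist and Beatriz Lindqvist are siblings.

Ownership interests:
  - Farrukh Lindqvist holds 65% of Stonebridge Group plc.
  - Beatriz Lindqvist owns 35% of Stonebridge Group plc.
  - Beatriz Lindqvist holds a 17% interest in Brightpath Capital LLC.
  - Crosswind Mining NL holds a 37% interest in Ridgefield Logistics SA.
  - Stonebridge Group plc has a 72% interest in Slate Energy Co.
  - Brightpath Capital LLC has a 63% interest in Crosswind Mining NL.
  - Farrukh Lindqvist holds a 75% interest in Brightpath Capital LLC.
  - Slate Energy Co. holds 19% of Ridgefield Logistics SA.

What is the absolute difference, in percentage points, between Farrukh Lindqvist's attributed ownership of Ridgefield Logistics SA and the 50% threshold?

14.8748

By sibling attribution (R2), Farrukh Lindqvist is treated as also owning Beatriz Lindqvist's interest in Stonebridge Group plc, giving 65% + 35% = 100%.
By sibling attribution (R2), Farrukh Lindqvist is treated as also owning Beatriz Lindqvist's interest in Brightpath Capital LLC, giving 75% + 17% = 92%.
Chain via Stonebridge Group plc → Slate Energy Co. (R3): 100% × 72% × 19% = 13.68% of Ridgefield Logistics SA.
Chain via Brightpath Capital LLC → Crosswind Mining NL (R3): 92% × 63% × 37% = 21.4452% of Ridgefield Logistics SA.
Aggregating (R1): 13.68% + 21.4452% = 35.1252%.
35.1252% falls short of the 50% threshold by 14.8748 percentage points.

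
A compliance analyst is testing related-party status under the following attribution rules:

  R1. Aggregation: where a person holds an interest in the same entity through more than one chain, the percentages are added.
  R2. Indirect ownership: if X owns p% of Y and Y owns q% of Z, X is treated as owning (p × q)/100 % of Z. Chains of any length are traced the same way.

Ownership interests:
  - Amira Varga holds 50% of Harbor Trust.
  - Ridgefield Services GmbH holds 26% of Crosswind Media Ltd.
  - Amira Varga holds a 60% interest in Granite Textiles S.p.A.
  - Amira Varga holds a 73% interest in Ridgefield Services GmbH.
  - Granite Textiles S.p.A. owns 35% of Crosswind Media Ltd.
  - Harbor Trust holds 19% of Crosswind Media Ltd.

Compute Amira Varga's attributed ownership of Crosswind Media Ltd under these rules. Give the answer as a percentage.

Chain via Granite Textiles S.p.A. (R2): 60% × 35% = 21% of Crosswind Media Ltd.
Chain via Ridgefield Services GmbH (R2): 73% × 26% = 18.98% of Crosswind Media Ltd.
Chain via Harbor Trust (R2): 50% × 19% = 9.5% of Crosswind Media Ltd.
Aggregating (R1): 21% + 18.98% + 9.5% = 49.48%.

49.48%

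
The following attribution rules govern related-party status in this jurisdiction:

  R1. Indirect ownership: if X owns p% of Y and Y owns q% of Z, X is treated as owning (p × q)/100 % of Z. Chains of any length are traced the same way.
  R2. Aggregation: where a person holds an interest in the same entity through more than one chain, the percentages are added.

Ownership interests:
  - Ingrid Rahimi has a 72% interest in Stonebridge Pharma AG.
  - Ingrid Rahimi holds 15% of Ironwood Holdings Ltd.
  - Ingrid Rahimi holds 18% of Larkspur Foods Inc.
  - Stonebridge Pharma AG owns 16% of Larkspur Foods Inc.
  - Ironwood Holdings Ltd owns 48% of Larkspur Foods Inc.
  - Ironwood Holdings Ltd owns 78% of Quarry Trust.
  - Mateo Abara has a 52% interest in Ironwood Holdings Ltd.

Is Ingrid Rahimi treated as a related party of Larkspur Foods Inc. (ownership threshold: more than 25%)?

Chain via Stonebridge Pharma AG (R1): 72% × 16% = 11.52% of Larkspur Foods Inc.
Chain via Ironwood Holdings Ltd (R1): 15% × 48% = 7.2% of Larkspur Foods Inc.
Direct interest in Larkspur Foods Inc: 18%.
Aggregating (R2): 11.52% + 7.2% + 18% = 36.72%.
36.72% exceeds the 25% threshold, so Ingrid is a related party to Larkspur Foods Inc.

Yes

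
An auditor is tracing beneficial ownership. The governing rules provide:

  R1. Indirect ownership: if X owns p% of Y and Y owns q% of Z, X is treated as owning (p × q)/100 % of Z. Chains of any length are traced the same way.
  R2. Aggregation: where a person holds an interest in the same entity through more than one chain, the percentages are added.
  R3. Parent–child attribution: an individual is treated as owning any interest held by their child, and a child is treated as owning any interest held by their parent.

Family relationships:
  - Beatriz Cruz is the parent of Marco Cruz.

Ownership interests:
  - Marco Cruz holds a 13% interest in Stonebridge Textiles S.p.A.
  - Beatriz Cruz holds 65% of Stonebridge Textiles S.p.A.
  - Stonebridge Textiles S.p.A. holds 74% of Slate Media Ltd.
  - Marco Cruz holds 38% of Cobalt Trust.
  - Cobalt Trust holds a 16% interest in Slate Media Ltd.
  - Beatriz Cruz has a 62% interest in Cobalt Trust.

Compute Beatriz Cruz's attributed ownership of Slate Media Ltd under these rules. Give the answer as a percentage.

By parent–child attribution (R3), Beatriz Cruz is treated as also owning Marco Cruz's interest in Cobalt Trust, giving 62% + 38% = 100%.
By parent–child attribution (R3), Beatriz Cruz is treated as also owning Marco Cruz's interest in Stonebridge Textiles S.p.A, giving 65% + 13% = 78%.
Chain via Cobalt Trust (R1): 100% × 16% = 16% of Slate Media Ltd.
Chain via Stonebridge Textiles S.p.A. (R1): 78% × 74% = 57.72% of Slate Media Ltd.
Aggregating (R2): 16% + 57.72% = 73.72%.

73.72%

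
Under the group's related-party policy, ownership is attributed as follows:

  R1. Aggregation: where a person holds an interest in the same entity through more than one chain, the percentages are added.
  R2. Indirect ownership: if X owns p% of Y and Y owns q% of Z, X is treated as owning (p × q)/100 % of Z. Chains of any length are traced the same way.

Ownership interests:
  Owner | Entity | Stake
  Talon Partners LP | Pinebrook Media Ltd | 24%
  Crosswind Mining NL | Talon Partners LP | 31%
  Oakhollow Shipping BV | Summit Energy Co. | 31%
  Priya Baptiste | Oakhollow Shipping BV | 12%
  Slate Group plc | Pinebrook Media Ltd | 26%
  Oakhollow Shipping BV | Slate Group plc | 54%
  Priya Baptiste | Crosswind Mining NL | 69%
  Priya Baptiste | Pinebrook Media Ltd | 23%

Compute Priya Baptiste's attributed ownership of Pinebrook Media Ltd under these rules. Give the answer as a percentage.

Chain via Crosswind Mining NL → Talon Partners LP (R2): 69% × 31% × 24% = 5.1336% of Pinebrook Media Ltd.
Chain via Oakhollow Shipping BV → Slate Group plc (R2): 12% × 54% × 26% = 1.6848% of Pinebrook Media Ltd.
Direct interest in Pinebrook Media Ltd: 23%.
Aggregating (R1): 5.1336% + 1.6848% + 23% = 29.8184%.

29.8184%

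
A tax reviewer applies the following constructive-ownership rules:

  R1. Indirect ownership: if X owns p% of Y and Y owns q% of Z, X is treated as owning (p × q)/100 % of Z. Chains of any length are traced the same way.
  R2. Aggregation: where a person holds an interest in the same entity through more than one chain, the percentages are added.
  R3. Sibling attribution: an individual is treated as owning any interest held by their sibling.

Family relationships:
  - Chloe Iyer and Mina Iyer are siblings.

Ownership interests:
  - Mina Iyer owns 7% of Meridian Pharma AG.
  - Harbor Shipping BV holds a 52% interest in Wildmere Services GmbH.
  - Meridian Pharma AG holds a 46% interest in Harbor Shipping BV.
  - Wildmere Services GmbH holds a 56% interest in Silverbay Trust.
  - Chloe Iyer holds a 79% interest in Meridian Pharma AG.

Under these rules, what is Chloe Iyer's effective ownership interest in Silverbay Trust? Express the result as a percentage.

11.519872%

By sibling attribution (R3), Chloe Iyer is treated as also owning Mina Iyer's interest in Meridian Pharma AG, giving 79% + 7% = 86%.
Chain via Meridian Pharma AG → Harbor Shipping BV → Wildmere Services GmbH (R1): 86% × 46% × 52% × 56% = 11.519872% of Silverbay Trust.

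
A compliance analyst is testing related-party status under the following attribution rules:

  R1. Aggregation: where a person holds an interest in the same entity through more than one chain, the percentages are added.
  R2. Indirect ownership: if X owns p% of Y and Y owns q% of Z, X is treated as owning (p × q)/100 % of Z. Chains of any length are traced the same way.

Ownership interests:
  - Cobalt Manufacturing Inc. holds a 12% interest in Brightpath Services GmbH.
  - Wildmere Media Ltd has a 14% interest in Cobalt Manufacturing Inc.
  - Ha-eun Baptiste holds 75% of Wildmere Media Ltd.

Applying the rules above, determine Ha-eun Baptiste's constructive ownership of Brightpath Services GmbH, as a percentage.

1.26%

Chain via Wildmere Media Ltd → Cobalt Manufacturing Inc. (R2): 75% × 14% × 12% = 1.26% of Brightpath Services GmbH.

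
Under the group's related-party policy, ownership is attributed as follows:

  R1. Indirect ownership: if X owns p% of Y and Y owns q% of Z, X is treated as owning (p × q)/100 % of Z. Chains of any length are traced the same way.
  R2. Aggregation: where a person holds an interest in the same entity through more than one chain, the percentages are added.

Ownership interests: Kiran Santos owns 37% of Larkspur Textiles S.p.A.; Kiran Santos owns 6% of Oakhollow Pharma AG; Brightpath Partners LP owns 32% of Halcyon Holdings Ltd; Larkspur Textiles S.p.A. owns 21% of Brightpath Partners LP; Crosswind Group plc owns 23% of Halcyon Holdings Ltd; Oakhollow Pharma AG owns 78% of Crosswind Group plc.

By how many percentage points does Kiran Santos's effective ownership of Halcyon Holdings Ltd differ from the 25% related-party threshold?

21.4372

Chain via Larkspur Textiles S.p.A. → Brightpath Partners LP (R1): 37% × 21% × 32% = 2.4864% of Halcyon Holdings Ltd.
Chain via Oakhollow Pharma AG → Crosswind Group plc (R1): 6% × 78% × 23% = 1.0764% of Halcyon Holdings Ltd.
Aggregating (R2): 2.4864% + 1.0764% = 3.5628%.
3.5628% falls short of the 25% threshold by 21.4372 percentage points.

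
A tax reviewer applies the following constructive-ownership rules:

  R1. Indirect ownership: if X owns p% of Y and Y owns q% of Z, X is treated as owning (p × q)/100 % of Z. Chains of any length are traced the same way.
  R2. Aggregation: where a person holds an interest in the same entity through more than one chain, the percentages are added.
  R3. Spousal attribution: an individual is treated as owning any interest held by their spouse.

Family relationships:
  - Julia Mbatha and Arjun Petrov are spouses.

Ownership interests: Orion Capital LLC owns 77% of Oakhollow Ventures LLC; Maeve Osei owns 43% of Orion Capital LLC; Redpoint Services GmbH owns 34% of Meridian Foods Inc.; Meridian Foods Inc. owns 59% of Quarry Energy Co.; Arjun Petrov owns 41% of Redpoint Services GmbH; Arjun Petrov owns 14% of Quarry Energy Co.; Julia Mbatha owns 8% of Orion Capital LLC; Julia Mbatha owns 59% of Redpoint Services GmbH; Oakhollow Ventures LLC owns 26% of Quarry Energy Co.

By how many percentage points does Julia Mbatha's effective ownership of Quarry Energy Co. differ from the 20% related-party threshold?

By spousal attribution (R3), Julia Mbatha is treated as also owning Arjun Petrov's interest in Redpoint Services GmbH, giving 59% + 41% = 100%.
By spousal attribution (R3), Julia Mbatha is treated as owning Arjun Petrov's 14% interest in Quarry Energy Co.
Chain via Redpoint Services GmbH → Meridian Foods Inc. (R1): 100% × 34% × 59% = 20.06% of Quarry Energy Co.
Chain via Orion Capital LLC → Oakhollow Ventures LLC (R1): 8% × 77% × 26% = 1.6016% of Quarry Energy Co.
Direct interest in Quarry Energy Co: 14%.
Aggregating (R2): 20.06% + 1.6016% + 14% = 35.6616%.
35.6616% exceeds the 20% threshold by 15.6616 percentage points.

15.6616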